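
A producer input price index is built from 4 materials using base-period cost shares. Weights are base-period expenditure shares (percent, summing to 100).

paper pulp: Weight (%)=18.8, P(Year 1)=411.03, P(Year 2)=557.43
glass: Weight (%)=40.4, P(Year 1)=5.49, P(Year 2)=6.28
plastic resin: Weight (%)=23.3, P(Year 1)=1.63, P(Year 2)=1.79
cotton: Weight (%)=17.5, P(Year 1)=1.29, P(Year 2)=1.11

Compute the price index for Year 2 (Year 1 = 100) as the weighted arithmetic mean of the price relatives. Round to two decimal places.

paper pulp: 18.8 × (557.43/411.03) = 18.8 × 1.356178 = 25.4962
glass: 40.4 × (6.28/5.49) = 40.4 × 1.143898 = 46.2135
plastic resin: 23.3 × (1.79/1.63) = 23.3 × 1.098160 = 25.5871
cotton: 17.5 × (1.11/1.29) = 17.5 × 0.860465 = 15.0581
Index = Σ wᵢ·(p₁ᵢ/p₀ᵢ) = 25.4962 + 46.2135 + 25.5871 + 15.0581 = 112.3549

112.35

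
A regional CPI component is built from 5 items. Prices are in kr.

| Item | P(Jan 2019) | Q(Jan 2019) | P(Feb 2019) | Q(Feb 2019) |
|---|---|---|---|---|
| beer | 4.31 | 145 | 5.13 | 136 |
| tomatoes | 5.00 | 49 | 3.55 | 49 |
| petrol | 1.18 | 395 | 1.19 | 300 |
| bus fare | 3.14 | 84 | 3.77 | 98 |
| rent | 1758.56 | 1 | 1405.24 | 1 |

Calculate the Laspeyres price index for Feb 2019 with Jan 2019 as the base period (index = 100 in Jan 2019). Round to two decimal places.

92.60

Laspeyres price index uses base-period quantities as weights.
ΣP(Feb 2019)·Q(Jan 2019) = 5.13×145 + 3.55×49 + 1.19×395 + 3.77×84 + 1405.24×1 = 743.85 + 173.95 + 470.05 + 316.68 + 1405.24 = 3109.77
ΣP(Jan 2019)·Q(Jan 2019) = 4.31×145 + 5.00×49 + 1.18×395 + 3.14×84 + 1758.56×1 = 624.95 + 245 + 466.1 + 263.76 + 1758.56 = 3358.37
Index = 3109.77 / 3358.37 × 100 = 92.5976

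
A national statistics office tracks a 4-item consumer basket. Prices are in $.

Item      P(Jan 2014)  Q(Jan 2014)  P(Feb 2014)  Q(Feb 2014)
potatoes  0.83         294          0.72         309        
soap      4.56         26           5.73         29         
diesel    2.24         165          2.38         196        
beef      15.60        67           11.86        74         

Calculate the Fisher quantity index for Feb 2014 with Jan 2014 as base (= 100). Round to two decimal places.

Laspeyres component (base-period weights):
ΣP(Jan 2014)Q(Feb 2014) = 0.83×309 + 4.56×29 + 2.24×196 + 15.60×74 = 256.47 + 132.24 + 439.04 + 1154.4 = 1982.15
ΣP(Jan 2014)Q(Jan 2014) = 0.83×294 + 4.56×26 + 2.24×165 + 15.60×67 = 244.02 + 118.56 + 369.6 + 1045.2 = 1777.38
L = 1982.15 / 1777.38 × 100 = 111.5209
Paasche component (current-period weights):
ΣP(Feb 2014)Q(Feb 2014) = 0.72×309 + 5.73×29 + 2.38×196 + 11.86×74 = 222.48 + 166.17 + 466.48 + 877.64 = 1732.77
ΣP(Feb 2014)Q(Jan 2014) = 0.72×294 + 5.73×26 + 2.38×165 + 11.86×67 = 211.68 + 148.98 + 392.7 + 794.62 = 1547.98
P = 1732.77 / 1547.98 × 100 = 111.9375
Fisher = √(L × P) = √(111.5209 × 111.9375) = 111.7290

111.73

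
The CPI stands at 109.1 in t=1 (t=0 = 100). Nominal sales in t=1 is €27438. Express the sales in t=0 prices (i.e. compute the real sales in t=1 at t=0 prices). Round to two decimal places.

25149.40

Real = Nominal ÷ (Index/100) = 27438 ÷ (109.1/100)
     = 27438 ÷ 1.091 = 25149.4042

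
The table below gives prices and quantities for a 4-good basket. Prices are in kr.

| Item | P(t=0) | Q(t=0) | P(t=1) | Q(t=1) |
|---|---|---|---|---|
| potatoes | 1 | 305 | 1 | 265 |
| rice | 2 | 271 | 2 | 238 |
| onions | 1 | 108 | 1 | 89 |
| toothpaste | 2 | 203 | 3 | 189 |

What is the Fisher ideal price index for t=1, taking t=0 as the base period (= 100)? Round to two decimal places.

Laspeyres component (base-period weights):
ΣP(t=1)Q(t=0) = 1×305 + 2×271 + 1×108 + 3×203 = 305 + 542 + 108 + 609 = 1564
ΣP(t=0)Q(t=0) = 1×305 + 2×271 + 1×108 + 2×203 = 305 + 542 + 108 + 406 = 1361
L = 1564 / 1361 × 100 = 114.9155
Paasche component (current-period weights):
ΣP(t=1)Q(t=1) = 1×265 + 2×238 + 1×89 + 3×189 = 265 + 476 + 89 + 567 = 1397
ΣP(t=0)Q(t=1) = 1×265 + 2×238 + 1×89 + 2×189 = 265 + 476 + 89 + 378 = 1208
P = 1397 / 1208 × 100 = 115.6457
Fisher = √(L × P) = √(114.9155 × 115.6457) = 115.2800

115.28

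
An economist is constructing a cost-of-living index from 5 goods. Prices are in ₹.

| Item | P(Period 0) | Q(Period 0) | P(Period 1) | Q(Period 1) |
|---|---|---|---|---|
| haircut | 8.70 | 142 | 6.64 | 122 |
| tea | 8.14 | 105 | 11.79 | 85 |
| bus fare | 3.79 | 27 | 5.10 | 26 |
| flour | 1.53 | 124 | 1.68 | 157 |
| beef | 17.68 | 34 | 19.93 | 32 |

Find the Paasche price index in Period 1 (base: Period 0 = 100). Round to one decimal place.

Paasche price index uses current-period quantities as weights.
ΣP(Period 1)·Q(Period 1) = 6.64×122 + 11.79×85 + 5.10×26 + 1.68×157 + 19.93×32 = 810.08 + 1002.15 + 132.6 + 263.76 + 637.76 = 2846.35
ΣP(Period 0)·Q(Period 1) = 8.70×122 + 8.14×85 + 3.79×26 + 1.53×157 + 17.68×32 = 1061.4 + 691.9 + 98.54 + 240.21 + 565.76 = 2657.81
Index = 2846.35 / 2657.81 × 100 = 107.0938

107.1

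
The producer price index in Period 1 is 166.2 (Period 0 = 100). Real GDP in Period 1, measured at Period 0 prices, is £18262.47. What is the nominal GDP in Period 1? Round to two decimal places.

30352.23

Nominal = Real × (Index/100) = 18262.47 × (166.2/100)
        = 18262.47 × 1.662 = 30352.2251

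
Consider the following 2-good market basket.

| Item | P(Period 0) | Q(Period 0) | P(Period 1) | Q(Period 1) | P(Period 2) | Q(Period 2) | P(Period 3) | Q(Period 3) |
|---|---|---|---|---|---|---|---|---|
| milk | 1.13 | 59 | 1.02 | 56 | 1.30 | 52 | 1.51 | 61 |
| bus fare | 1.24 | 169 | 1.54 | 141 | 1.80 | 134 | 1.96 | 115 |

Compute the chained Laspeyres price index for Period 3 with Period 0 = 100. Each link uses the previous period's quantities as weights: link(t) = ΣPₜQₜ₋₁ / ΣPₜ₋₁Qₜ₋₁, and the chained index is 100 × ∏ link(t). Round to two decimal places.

Link Period 0→Period 1:
ΣP(Period 1)Q(Period 0) = 1.02×59 + 1.54×169 = 60.18 + 260.26 = 320.44
ΣP(Period 0)Q(Period 0) = 1.13×59 + 1.24×169 = 66.67 + 209.56 = 276.23
link = 320.44/276.23 = 1.160048
Link Period 1→Period 2:
ΣP(Period 2)Q(Period 1) = 1.30×56 + 1.80×141 = 72.8 + 253.8 = 326.6
ΣP(Period 1)Q(Period 1) = 1.02×56 + 1.54×141 = 57.12 + 217.14 = 274.26
link = 326.6/274.26 = 1.190841
Link Period 2→Period 3:
ΣP(Period 3)Q(Period 2) = 1.51×52 + 1.96×134 = 78.52 + 262.64 = 341.16
ΣP(Period 2)Q(Period 2) = 1.30×52 + 1.80×134 = 67.6 + 241.2 = 308.8
link = 341.16/308.8 = 1.104793
Chained index = 100 × 1.160048 × 1.190841 × 1.104793 = 152.6196

152.62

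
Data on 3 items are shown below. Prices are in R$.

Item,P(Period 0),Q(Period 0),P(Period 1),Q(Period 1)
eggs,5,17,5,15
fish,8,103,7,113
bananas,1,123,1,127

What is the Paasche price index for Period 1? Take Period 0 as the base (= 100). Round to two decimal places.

Paasche price index uses current-period quantities as weights.
ΣP(Period 1)·Q(Period 1) = 5×15 + 7×113 + 1×127 = 75 + 791 + 127 = 993
ΣP(Period 0)·Q(Period 1) = 5×15 + 8×113 + 1×127 = 75 + 904 + 127 = 1106
Index = 993 / 1106 × 100 = 89.7830

89.78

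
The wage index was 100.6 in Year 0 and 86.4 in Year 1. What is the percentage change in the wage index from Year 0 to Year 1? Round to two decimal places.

-14.12%

Change = (86.4 − 100.6) / 100.6 × 100
       = -14.2 / 100.6 × 100 = -14.1153%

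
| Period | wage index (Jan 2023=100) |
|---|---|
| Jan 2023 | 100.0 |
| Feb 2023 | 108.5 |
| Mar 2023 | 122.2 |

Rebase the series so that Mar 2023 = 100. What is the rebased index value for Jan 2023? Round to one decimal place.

81.8

Rebased(Jan 2023) = 100.0 / 122.2 × 100 = 81.8331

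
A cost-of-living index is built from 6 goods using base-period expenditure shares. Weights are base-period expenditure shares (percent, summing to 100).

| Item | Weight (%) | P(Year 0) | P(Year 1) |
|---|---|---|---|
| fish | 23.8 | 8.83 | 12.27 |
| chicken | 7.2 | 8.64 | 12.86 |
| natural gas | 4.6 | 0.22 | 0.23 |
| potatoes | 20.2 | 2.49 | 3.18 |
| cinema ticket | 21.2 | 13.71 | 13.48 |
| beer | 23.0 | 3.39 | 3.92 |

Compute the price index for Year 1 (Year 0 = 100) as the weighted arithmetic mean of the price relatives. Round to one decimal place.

fish: 23.8 × (12.27/8.83) = 23.8 × 1.389581 = 33.0720
chicken: 7.2 × (12.86/8.64) = 7.2 × 1.488426 = 10.7167
natural gas: 4.6 × (0.23/0.22) = 4.6 × 1.045455 = 4.8091
potatoes: 20.2 × (3.18/2.49) = 20.2 × 1.277108 = 25.7976
cinema ticket: 21.2 × (13.48/13.71) = 21.2 × 0.983224 = 20.8443
beer: 23.0 × (3.92/3.39) = 23.0 × 1.156342 = 26.5959
Index = Σ wᵢ·(p₁ᵢ/p₀ᵢ) = 33.0720 + 10.7167 + 4.8091 + 25.7976 + 20.8443 + 26.5959 = 121.8356

121.8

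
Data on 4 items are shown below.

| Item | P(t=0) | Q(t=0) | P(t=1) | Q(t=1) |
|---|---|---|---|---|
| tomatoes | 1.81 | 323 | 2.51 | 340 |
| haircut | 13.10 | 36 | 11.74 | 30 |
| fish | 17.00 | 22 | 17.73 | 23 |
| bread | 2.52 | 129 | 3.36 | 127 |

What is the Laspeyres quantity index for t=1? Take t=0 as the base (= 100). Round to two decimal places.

97.96

Laspeyres quantity index uses base-period prices as weights.
ΣP(t=0)·Q(t=1) = 1.81×340 + 13.10×30 + 17.00×23 + 2.52×127 = 615.4 + 393 + 391 + 320.04 = 1719.44
ΣP(t=0)·Q(t=0) = 1.81×323 + 13.10×36 + 17.00×22 + 2.52×129 = 584.63 + 471.6 + 374 + 325.08 = 1755.31
Index = 1719.44 / 1755.31 × 100 = 97.9565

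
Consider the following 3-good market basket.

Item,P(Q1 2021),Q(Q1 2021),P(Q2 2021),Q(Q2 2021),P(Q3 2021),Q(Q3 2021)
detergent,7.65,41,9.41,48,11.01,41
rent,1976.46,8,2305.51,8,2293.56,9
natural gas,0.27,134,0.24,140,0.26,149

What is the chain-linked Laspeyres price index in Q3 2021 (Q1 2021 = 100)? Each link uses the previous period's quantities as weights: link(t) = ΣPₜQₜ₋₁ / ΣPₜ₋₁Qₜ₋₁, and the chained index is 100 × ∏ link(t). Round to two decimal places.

116.61

Link Q1 2021→Q2 2021:
ΣP(Q2 2021)Q(Q1 2021) = 9.41×41 + 2305.51×8 + 0.24×134 = 385.81 + 18444.08 + 32.16 = 18862.05
ΣP(Q1 2021)Q(Q1 2021) = 7.65×41 + 1976.46×8 + 0.27×134 = 313.65 + 15811.68 + 36.18 = 16161.51
link = 18862.05/16161.51 = 1.167097
Link Q2 2021→Q3 2021:
ΣP(Q3 2021)Q(Q2 2021) = 11.01×48 + 2293.56×8 + 0.26×140 = 528.48 + 18348.48 + 36.4 = 18913.36
ΣP(Q2 2021)Q(Q2 2021) = 9.41×48 + 2305.51×8 + 0.24×140 = 451.68 + 18444.08 + 33.6 = 18929.36
link = 18913.36/18929.36 = 0.999155
Chained index = 100 × 1.167097 × 0.999155 = 116.6111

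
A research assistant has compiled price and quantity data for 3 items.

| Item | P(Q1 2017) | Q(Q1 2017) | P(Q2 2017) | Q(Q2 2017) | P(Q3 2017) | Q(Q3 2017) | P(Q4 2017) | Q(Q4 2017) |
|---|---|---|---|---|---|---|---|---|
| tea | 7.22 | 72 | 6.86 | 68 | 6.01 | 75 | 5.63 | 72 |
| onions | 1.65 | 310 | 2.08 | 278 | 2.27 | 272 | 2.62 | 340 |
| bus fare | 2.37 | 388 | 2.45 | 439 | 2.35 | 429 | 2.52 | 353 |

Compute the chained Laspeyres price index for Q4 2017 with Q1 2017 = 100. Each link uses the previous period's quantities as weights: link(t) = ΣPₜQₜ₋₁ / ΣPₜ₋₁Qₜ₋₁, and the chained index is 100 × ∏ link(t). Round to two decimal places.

111.66

Link Q1 2017→Q2 2017:
ΣP(Q2 2017)Q(Q1 2017) = 6.86×72 + 2.08×310 + 2.45×388 = 493.92 + 644.8 + 950.6 = 2089.32
ΣP(Q1 2017)Q(Q1 2017) = 7.22×72 + 1.65×310 + 2.37×388 = 519.84 + 511.5 + 919.56 = 1950.9
link = 2089.32/1950.9 = 1.070952
Link Q2 2017→Q3 2017:
ΣP(Q3 2017)Q(Q2 2017) = 6.01×68 + 2.27×278 + 2.35×439 = 408.68 + 631.06 + 1031.65 = 2071.39
ΣP(Q2 2017)Q(Q2 2017) = 6.86×68 + 2.08×278 + 2.45×439 = 466.48 + 578.24 + 1075.55 = 2120.27
link = 2071.39/2120.27 = 0.976946
Link Q3 2017→Q4 2017:
ΣP(Q4 2017)Q(Q3 2017) = 5.63×75 + 2.62×272 + 2.52×429 = 422.25 + 712.64 + 1081.08 = 2215.97
ΣP(Q3 2017)Q(Q3 2017) = 6.01×75 + 2.27×272 + 2.35×429 = 450.75 + 617.44 + 1008.15 = 2076.34
link = 2215.97/2076.34 = 1.067248
Chained index = 100 × 1.070952 × 0.976946 × 1.067248 = 111.6622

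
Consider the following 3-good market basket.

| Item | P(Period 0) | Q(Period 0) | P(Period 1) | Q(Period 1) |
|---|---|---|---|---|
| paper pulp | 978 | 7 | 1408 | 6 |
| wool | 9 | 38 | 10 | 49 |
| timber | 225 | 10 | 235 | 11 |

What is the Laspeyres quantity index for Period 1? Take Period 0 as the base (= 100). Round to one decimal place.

Laspeyres quantity index uses base-period prices as weights.
ΣP(Period 0)·Q(Period 1) = 978×6 + 9×49 + 225×11 = 5868 + 441 + 2475 = 8784
ΣP(Period 0)·Q(Period 0) = 978×7 + 9×38 + 225×10 = 6846 + 342 + 2250 = 9438
Index = 8784 / 9438 × 100 = 93.0706

93.1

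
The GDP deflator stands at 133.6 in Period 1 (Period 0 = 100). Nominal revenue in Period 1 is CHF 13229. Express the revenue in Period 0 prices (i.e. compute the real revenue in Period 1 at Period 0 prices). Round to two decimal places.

Real = Nominal ÷ (Index/100) = 13229 ÷ (133.6/100)
     = 13229 ÷ 1.336 = 9901.9461

9901.95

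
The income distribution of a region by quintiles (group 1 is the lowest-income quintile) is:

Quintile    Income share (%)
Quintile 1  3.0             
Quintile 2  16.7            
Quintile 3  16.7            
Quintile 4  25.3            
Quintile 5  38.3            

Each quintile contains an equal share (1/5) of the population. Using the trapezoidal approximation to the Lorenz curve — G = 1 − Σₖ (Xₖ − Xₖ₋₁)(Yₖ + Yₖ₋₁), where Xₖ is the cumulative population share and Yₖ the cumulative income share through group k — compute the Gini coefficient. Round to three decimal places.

Cumulative income shares Yₖ: 0.0300, 0.1970, 0.3640, 0.6170, 1.0000
Σ (Xₖ−Xₖ₋₁)(Yₖ+Yₖ₋₁) = (1/5)(0.0300+0.0000) + (1/5)(0.1970+0.0300) + (1/5)(0.3640+0.1970) + (1/5)(0.6170+0.3640) + (1/5)(1.0000+0.6170)
  = 0.0060 + 0.0454 + 0.1122 + 0.1962 + 0.3234 = 0.6832
G = 1 − 0.6832 = 0.3168

0.317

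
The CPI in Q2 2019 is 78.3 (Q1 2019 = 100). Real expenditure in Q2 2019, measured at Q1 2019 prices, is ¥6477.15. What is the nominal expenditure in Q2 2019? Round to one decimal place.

5071.6

Nominal = Real × (Index/100) = 6477.15 × (78.3/100)
        = 6477.15 × 0.783 = 5071.6084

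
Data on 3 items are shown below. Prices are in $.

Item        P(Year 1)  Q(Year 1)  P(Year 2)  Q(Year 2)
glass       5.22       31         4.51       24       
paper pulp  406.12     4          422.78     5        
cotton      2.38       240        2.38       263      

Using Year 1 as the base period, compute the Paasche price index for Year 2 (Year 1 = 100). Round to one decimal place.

Paasche price index uses current-period quantities as weights.
ΣP(Year 2)·Q(Year 2) = 4.51×24 + 422.78×5 + 2.38×263 = 108.24 + 2113.9 + 625.94 = 2848.08
ΣP(Year 1)·Q(Year 2) = 5.22×24 + 406.12×5 + 2.38×263 = 125.28 + 2030.6 + 625.94 = 2781.82
Index = 2848.08 / 2781.82 × 100 = 102.3819

102.4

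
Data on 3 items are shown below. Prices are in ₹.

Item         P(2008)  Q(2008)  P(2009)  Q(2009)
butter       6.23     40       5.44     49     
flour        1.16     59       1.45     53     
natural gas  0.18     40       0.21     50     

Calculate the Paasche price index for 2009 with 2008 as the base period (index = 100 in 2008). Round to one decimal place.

94.2

Paasche price index uses current-period quantities as weights.
ΣP(2009)·Q(2009) = 5.44×49 + 1.45×53 + 0.21×50 = 266.56 + 76.85 + 10.5 = 353.91
ΣP(2008)·Q(2009) = 6.23×49 + 1.16×53 + 0.18×50 = 305.27 + 61.48 + 9 = 375.75
Index = 353.91 / 375.75 × 100 = 94.1876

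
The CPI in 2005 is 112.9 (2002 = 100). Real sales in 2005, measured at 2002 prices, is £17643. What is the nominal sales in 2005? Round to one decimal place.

Nominal = Real × (Index/100) = 17643 × (112.9/100)
        = 17643 × 1.129 = 19918.9470

19918.9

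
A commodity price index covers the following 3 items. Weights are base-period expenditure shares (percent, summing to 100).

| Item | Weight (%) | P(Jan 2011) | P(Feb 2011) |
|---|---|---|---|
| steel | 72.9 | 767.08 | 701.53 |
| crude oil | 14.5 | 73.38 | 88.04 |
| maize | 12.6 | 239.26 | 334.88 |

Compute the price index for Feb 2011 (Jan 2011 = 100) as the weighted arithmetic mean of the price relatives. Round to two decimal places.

steel: 72.9 × (701.53/767.08) = 72.9 × 0.914546 = 66.6704
crude oil: 14.5 × (88.04/73.38) = 14.5 × 1.199782 = 17.3968
maize: 12.6 × (334.88/239.26) = 12.6 × 1.399649 = 17.6356
Index = Σ wᵢ·(p₁ᵢ/p₀ᵢ) = 66.6704 + 17.3968 + 17.6356 = 101.7028

101.70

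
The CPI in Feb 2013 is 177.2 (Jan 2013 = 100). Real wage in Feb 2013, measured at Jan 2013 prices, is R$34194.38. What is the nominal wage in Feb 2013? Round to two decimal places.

Nominal = Real × (Index/100) = 34194.38 × (177.2/100)
        = 34194.38 × 1.772 = 60592.4414

60592.44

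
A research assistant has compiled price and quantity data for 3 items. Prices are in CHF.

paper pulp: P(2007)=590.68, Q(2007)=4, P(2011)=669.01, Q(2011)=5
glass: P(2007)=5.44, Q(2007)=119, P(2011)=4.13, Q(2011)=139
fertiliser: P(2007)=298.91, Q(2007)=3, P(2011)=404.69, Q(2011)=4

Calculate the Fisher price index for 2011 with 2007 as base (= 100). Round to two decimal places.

112.52

Laspeyres component (base-period weights):
ΣP(2011)Q(2007) = 669.01×4 + 4.13×119 + 404.69×3 = 2676.04 + 491.47 + 1214.07 = 4381.58
ΣP(2007)Q(2007) = 590.68×4 + 5.44×119 + 298.91×3 = 2362.72 + 647.36 + 896.73 = 3906.81
L = 4381.58 / 3906.81 × 100 = 112.1524
Paasche component (current-period weights):
ΣP(2011)Q(2011) = 669.01×5 + 4.13×139 + 404.69×4 = 3345.05 + 574.07 + 1618.76 = 5537.88
ΣP(2007)Q(2011) = 590.68×5 + 5.44×139 + 298.91×4 = 2953.4 + 756.16 + 1195.64 = 4905.2
P = 5537.88 / 4905.2 × 100 = 112.8981
Fisher = √(L × P) = √(112.1524 × 112.8981) = 112.5246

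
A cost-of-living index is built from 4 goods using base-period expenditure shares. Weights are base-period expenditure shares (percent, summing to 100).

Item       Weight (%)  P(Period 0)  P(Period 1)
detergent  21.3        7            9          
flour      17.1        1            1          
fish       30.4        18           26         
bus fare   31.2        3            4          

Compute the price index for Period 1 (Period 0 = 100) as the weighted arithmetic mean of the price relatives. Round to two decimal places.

130.00

detergent: 21.3 × (9/7) = 21.3 × 1.285714 = 27.3857
flour: 17.1 × (1/1) = 17.1 × 1.000000 = 17.1000
fish: 30.4 × (26/18) = 30.4 × 1.444444 = 43.9111
bus fare: 31.2 × (4/3) = 31.2 × 1.333333 = 41.6000
Index = Σ wᵢ·(p₁ᵢ/p₀ᵢ) = 27.3857 + 17.1000 + 43.9111 + 41.6000 = 129.9968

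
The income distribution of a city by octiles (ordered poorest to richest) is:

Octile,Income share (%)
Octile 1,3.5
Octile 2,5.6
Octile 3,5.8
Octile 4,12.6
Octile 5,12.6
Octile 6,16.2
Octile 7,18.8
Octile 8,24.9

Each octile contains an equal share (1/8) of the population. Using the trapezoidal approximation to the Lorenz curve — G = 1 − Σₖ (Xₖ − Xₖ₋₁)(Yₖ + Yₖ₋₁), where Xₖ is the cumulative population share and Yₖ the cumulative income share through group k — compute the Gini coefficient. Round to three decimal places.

Cumulative income shares Yₖ: 0.0350, 0.0910, 0.1490, 0.2750, 0.4010, 0.5630, 0.7510, 1.0000
Σ (Xₖ−Xₖ₋₁)(Yₖ+Yₖ₋₁) = (1/8)(0.0350+0.0000) + (1/8)(0.0910+0.0350) + (1/8)(0.1490+0.0910) + (1/8)(0.2750+0.1490) + (1/8)(0.4010+0.2750) + (1/8)(0.5630+0.4010) + (1/8)(0.7510+0.5630) + (1/8)(1.0000+0.7510)
  = 0.0044 + 0.0158 + 0.0300 + 0.0530 + 0.0845 + 0.1205 + 0.1643 + 0.2189 = 0.6913
G = 1 − 0.6913 = 0.3087

0.309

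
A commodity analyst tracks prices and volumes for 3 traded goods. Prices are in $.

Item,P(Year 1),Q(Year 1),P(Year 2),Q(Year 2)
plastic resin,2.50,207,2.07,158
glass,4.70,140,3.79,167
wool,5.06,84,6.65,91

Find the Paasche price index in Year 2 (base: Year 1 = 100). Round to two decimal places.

Paasche price index uses current-period quantities as weights.
ΣP(Year 2)·Q(Year 2) = 2.07×158 + 3.79×167 + 6.65×91 = 327.06 + 632.93 + 605.15 = 1565.14
ΣP(Year 1)·Q(Year 2) = 2.50×158 + 4.70×167 + 5.06×91 = 395 + 784.9 + 460.46 = 1640.36
Index = 1565.14 / 1640.36 × 100 = 95.4144

95.41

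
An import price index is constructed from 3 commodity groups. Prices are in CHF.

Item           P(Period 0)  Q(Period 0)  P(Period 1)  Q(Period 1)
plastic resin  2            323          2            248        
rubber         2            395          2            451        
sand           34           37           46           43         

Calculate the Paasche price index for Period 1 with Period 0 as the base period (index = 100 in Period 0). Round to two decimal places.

Paasche price index uses current-period quantities as weights.
ΣP(Period 1)·Q(Period 1) = 2×248 + 2×451 + 46×43 = 496 + 902 + 1978 = 3376
ΣP(Period 0)·Q(Period 1) = 2×248 + 2×451 + 34×43 = 496 + 902 + 1462 = 2860
Index = 3376 / 2860 × 100 = 118.0420

118.04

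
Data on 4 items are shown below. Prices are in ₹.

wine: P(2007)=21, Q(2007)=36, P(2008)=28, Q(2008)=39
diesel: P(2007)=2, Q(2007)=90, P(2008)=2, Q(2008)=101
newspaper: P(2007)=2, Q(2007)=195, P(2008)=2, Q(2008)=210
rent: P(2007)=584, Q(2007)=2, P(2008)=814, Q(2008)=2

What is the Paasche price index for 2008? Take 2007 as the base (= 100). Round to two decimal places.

128.10

Paasche price index uses current-period quantities as weights.
ΣP(2008)·Q(2008) = 28×39 + 2×101 + 2×210 + 814×2 = 1092 + 202 + 420 + 1628 = 3342
ΣP(2007)·Q(2008) = 21×39 + 2×101 + 2×210 + 584×2 = 819 + 202 + 420 + 1168 = 2609
Index = 3342 / 2609 × 100 = 128.0951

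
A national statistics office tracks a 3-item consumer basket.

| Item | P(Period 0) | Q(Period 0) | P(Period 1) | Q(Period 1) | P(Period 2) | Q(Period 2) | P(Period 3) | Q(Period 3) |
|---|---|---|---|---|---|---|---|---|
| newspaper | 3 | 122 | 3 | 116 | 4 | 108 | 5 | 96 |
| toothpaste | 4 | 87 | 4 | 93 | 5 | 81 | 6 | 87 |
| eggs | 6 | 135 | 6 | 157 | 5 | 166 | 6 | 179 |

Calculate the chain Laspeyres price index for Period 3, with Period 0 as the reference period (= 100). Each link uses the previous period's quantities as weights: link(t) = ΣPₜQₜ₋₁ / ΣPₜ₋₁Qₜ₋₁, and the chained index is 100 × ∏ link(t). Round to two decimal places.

125.09

Link Period 0→Period 1:
ΣP(Period 1)Q(Period 0) = 3×122 + 4×87 + 6×135 = 366 + 348 + 810 = 1524
ΣP(Period 0)Q(Period 0) = 3×122 + 4×87 + 6×135 = 366 + 348 + 810 = 1524
link = 1524/1524 = 1.000000
Link Period 1→Period 2:
ΣP(Period 2)Q(Period 1) = 4×116 + 5×93 + 5×157 = 464 + 465 + 785 = 1714
ΣP(Period 1)Q(Period 1) = 3×116 + 4×93 + 6×157 = 348 + 372 + 942 = 1662
link = 1714/1662 = 1.031288
Link Period 2→Period 3:
ΣP(Period 3)Q(Period 2) = 5×108 + 6×81 + 6×166 = 540 + 486 + 996 = 2022
ΣP(Period 2)Q(Period 2) = 4×108 + 5×81 + 5×166 = 432 + 405 + 830 = 1667
link = 2022/1667 = 1.212957
Chained index = 100 × 1.000000 × 1.031288 × 1.212957 = 125.0908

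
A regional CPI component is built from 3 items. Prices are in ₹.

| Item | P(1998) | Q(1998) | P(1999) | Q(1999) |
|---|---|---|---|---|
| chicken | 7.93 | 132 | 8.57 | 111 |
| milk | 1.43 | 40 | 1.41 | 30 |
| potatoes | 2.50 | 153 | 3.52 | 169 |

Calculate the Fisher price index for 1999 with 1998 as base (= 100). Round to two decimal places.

117.08

Laspeyres component (base-period weights):
ΣP(1999)Q(1998) = 8.57×132 + 1.41×40 + 3.52×153 = 1131.24 + 56.4 + 538.56 = 1726.2
ΣP(1998)Q(1998) = 7.93×132 + 1.43×40 + 2.50×153 = 1046.76 + 57.2 + 382.5 = 1486.46
L = 1726.2 / 1486.46 × 100 = 116.1283
Paasche component (current-period weights):
ΣP(1999)Q(1999) = 8.57×111 + 1.41×30 + 3.52×169 = 951.27 + 42.3 + 594.88 = 1588.45
ΣP(1998)Q(1999) = 7.93×111 + 1.43×30 + 2.50×169 = 880.23 + 42.9 + 422.5 = 1345.63
P = 1588.45 / 1345.63 × 100 = 118.0451
Fisher = √(L × P) = √(116.1283 × 118.0451) = 117.0827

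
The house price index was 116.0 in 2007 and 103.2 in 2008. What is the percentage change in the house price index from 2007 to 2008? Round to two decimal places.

-11.03%

Change = (103.2 − 116.0) / 116.0 × 100
       = -12.8 / 116.0 × 100 = -11.0345%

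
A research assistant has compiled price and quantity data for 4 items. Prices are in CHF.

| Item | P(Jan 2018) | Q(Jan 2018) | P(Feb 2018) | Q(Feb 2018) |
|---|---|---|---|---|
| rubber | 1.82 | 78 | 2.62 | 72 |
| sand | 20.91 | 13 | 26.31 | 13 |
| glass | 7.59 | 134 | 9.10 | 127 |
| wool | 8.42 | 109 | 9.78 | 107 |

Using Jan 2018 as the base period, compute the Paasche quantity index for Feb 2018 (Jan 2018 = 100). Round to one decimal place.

96.5

Paasche quantity index uses current-period prices as weights.
ΣP(Feb 2018)·Q(Feb 2018) = 2.62×72 + 26.31×13 + 9.10×127 + 9.78×107 = 188.64 + 342.03 + 1155.7 + 1046.46 = 2732.83
ΣP(Feb 2018)·Q(Jan 2018) = 2.62×78 + 26.31×13 + 9.10×134 + 9.78×109 = 204.36 + 342.03 + 1219.4 + 1066.02 = 2831.81
Index = 2732.83 / 2831.81 × 100 = 96.5047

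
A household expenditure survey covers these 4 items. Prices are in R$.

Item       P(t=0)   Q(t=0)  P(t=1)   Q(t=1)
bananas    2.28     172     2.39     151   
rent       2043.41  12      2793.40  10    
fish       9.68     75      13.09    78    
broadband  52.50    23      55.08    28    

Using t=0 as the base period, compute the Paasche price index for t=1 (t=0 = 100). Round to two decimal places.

Paasche price index uses current-period quantities as weights.
ΣP(t=1)·Q(t=1) = 2.39×151 + 2793.40×10 + 13.09×78 + 55.08×28 = 360.89 + 27934 + 1021.02 + 1542.24 = 30858.15
ΣP(t=0)·Q(t=1) = 2.28×151 + 2043.41×10 + 9.68×78 + 52.50×28 = 344.28 + 20434.1 + 755.04 + 1470 = 23003.42
Index = 30858.15 / 23003.42 × 100 = 134.1459

134.15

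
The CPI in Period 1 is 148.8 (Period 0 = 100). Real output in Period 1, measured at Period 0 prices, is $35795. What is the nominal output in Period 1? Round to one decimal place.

Nominal = Real × (Index/100) = 35795 × (148.8/100)
        = 35795 × 1.488 = 53262.9600

53263.0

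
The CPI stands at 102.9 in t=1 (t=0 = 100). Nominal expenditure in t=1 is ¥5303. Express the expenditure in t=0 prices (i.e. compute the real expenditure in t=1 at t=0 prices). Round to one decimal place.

5153.5

Real = Nominal ÷ (Index/100) = 5303 ÷ (102.9/100)
     = 5303 ÷ 1.029 = 5153.5471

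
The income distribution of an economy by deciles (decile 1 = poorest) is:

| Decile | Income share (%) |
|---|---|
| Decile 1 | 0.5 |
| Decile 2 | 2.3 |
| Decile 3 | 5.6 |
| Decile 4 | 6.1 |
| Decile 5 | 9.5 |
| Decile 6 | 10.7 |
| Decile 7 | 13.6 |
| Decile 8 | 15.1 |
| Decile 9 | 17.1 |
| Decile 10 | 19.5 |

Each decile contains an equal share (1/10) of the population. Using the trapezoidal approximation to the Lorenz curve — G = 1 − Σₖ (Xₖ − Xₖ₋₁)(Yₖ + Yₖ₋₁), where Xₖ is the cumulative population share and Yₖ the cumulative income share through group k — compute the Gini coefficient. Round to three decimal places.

Cumulative income shares Yₖ: 0.0050, 0.0280, 0.0840, 0.1450, 0.2400, 0.3470, 0.4830, 0.6340, 0.8050, 1.0000
Σ (Xₖ−Xₖ₋₁)(Yₖ+Yₖ₋₁) = (1/10)(0.0050+0.0000) + (1/10)(0.0280+0.0050) + (1/10)(0.0840+0.0280) + (1/10)(0.1450+0.0840) + (1/10)(0.2400+0.1450) + (1/10)(0.3470+0.2400) + (1/10)(0.4830+0.3470) + (1/10)(0.6340+0.4830) + (1/10)(0.8050+0.6340) + (1/10)(1.0000+0.8050)
  = 0.0005 + 0.0033 + 0.0112 + 0.0229 + 0.0385 + 0.0587 + 0.0830 + 0.1117 + 0.1439 + 0.1805 = 0.6542
G = 1 − 0.6542 = 0.3458

0.346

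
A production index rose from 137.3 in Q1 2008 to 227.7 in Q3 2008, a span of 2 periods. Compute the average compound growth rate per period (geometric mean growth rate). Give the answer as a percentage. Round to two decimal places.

Growth factor = (227.7/137.3)^(1/2) = (1.658412)^(1/2) = 1.287794
Growth rate = 1.287794 − 1 = 0.287794 = 28.7794%

28.78%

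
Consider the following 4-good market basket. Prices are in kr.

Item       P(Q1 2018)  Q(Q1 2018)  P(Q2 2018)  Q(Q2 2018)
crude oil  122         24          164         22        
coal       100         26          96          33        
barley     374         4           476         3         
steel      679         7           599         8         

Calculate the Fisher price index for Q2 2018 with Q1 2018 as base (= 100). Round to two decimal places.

105.01

Laspeyres component (base-period weights):
ΣP(Q2 2018)Q(Q1 2018) = 164×24 + 96×26 + 476×4 + 599×7 = 3936 + 2496 + 1904 + 4193 = 12529
ΣP(Q1 2018)Q(Q1 2018) = 122×24 + 100×26 + 374×4 + 679×7 = 2928 + 2600 + 1496 + 4753 = 11777
L = 12529 / 11777 × 100 = 106.3853
Paasche component (current-period weights):
ΣP(Q2 2018)Q(Q2 2018) = 164×22 + 96×33 + 476×3 + 599×8 = 3608 + 3168 + 1428 + 4792 = 12996
ΣP(Q1 2018)Q(Q2 2018) = 122×22 + 100×33 + 374×3 + 679×8 = 2684 + 3300 + 1122 + 5432 = 12538
P = 12996 / 12538 × 100 = 103.6529
Fisher = √(L × P) = √(106.3853 × 103.6529) = 105.0102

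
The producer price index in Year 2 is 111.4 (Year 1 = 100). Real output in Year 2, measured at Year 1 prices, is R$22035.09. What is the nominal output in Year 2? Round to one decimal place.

24547.1

Nominal = Real × (Index/100) = 22035.09 × (111.4/100)
        = 22035.09 × 1.114 = 24547.0903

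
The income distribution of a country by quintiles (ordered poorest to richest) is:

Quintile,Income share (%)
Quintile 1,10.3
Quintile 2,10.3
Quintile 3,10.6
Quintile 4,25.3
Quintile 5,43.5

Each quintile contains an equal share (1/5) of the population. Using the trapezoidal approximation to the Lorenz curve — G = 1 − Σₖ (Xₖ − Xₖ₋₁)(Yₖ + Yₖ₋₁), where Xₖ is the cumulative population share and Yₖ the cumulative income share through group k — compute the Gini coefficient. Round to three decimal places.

Cumulative income shares Yₖ: 0.1030, 0.2060, 0.3120, 0.5650, 1.0000
Σ (Xₖ−Xₖ₋₁)(Yₖ+Yₖ₋₁) = (1/5)(0.1030+0.0000) + (1/5)(0.2060+0.1030) + (1/5)(0.3120+0.2060) + (1/5)(0.5650+0.3120) + (1/5)(1.0000+0.5650)
  = 0.0206 + 0.0618 + 0.1036 + 0.1754 + 0.3130 = 0.6744
G = 1 − 0.6744 = 0.3256

0.326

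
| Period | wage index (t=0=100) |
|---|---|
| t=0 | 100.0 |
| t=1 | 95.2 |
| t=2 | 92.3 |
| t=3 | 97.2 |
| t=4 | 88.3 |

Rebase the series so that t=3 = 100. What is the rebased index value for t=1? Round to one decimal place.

97.9

Rebased(t=1) = 95.2 / 97.2 × 100 = 97.9424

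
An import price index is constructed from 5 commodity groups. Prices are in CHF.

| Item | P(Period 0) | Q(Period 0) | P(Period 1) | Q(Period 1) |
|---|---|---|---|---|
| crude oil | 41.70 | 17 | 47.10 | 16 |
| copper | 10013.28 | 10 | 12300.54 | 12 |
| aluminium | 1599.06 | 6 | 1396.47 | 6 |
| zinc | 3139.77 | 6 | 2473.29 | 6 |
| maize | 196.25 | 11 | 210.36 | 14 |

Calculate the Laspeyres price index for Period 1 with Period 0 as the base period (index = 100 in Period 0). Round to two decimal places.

Laspeyres price index uses base-period quantities as weights.
ΣP(Period 1)·Q(Period 0) = 47.10×17 + 12300.54×10 + 1396.47×6 + 2473.29×6 + 210.36×11 = 800.7 + 123005.4 + 8378.82 + 14839.74 + 2313.96 = 149338.62
ΣP(Period 0)·Q(Period 0) = 41.70×17 + 10013.28×10 + 1599.06×6 + 3139.77×6 + 196.25×11 = 708.9 + 100132.8 + 9594.36 + 18838.62 + 2158.75 = 131433.43
Index = 149338.62 / 131433.43 × 100 = 113.6230

113.62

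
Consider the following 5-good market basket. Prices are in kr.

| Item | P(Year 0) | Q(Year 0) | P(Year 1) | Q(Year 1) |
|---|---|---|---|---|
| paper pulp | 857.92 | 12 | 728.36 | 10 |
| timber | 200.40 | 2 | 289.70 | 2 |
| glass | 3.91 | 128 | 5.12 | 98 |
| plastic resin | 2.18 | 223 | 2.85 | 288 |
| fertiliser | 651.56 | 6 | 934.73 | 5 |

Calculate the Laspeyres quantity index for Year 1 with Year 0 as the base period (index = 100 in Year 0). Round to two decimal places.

84.97

Laspeyres quantity index uses base-period prices as weights.
ΣP(Year 0)·Q(Year 1) = 857.92×10 + 200.40×2 + 3.91×98 + 2.18×288 + 651.56×5 = 8579.2 + 400.8 + 383.18 + 627.84 + 3257.8 = 13248.82
ΣP(Year 0)·Q(Year 0) = 857.92×12 + 200.40×2 + 3.91×128 + 2.18×223 + 651.56×6 = 10295.04 + 400.8 + 500.48 + 486.14 + 3909.36 = 15591.82
Index = 13248.82 / 15591.82 × 100 = 84.9729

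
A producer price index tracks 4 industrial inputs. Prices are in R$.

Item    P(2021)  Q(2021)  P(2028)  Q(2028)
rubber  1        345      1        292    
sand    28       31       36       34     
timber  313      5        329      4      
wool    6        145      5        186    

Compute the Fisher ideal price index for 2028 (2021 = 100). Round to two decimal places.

Laspeyres component (base-period weights):
ΣP(2028)Q(2021) = 1×345 + 36×31 + 329×5 + 5×145 = 345 + 1116 + 1645 + 725 = 3831
ΣP(2021)Q(2021) = 1×345 + 28×31 + 313×5 + 6×145 = 345 + 868 + 1565 + 870 = 3648
L = 3831 / 3648 × 100 = 105.0164
Paasche component (current-period weights):
ΣP(2028)Q(2028) = 1×292 + 36×34 + 329×4 + 5×186 = 292 + 1224 + 1316 + 930 = 3762
ΣP(2021)Q(2028) = 1×292 + 28×34 + 313×4 + 6×186 = 292 + 952 + 1252 + 1116 = 3612
P = 3762 / 3612 × 100 = 104.1528
Fisher = √(L × P) = √(105.0164 × 104.1528) = 104.5837

104.58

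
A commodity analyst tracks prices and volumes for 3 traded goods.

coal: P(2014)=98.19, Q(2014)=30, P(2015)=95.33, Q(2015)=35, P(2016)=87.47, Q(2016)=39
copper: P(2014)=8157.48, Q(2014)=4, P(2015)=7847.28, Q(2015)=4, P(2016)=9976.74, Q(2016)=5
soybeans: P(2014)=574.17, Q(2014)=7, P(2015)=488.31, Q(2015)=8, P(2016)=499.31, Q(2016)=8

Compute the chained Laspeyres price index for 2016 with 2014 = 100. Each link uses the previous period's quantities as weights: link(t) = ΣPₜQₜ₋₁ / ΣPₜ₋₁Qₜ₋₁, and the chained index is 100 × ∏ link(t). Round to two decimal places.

Link 2014→2015:
ΣP(2015)Q(2014) = 95.33×30 + 7847.28×4 + 488.31×7 = 2859.9 + 31389.12 + 3418.17 = 37667.19
ΣP(2014)Q(2014) = 98.19×30 + 8157.48×4 + 574.17×7 = 2945.7 + 32629.92 + 4019.19 = 39594.81
link = 37667.19/39594.81 = 0.951316
Link 2015→2016:
ΣP(2016)Q(2015) = 87.47×35 + 9976.74×4 + 499.31×8 = 3061.45 + 39906.96 + 3994.48 = 46962.89
ΣP(2015)Q(2015) = 95.33×35 + 7847.28×4 + 488.31×8 = 3336.55 + 31389.12 + 3906.48 = 38632.15
link = 46962.89/38632.15 = 1.215643
Chained index = 100 × 0.951316 × 1.215643 = 115.6461

115.65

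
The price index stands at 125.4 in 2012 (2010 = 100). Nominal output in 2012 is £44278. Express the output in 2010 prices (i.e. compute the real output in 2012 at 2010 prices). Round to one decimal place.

Real = Nominal ÷ (Index/100) = 44278 ÷ (125.4/100)
     = 44278 ÷ 1.254 = 35309.4099

35309.4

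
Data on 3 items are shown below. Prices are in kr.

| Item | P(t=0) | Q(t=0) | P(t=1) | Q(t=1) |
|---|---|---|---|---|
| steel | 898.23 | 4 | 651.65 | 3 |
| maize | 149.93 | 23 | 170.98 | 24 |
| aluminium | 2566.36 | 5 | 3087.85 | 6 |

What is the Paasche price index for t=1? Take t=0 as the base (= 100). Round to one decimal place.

Paasche price index uses current-period quantities as weights.
ΣP(t=1)·Q(t=1) = 651.65×3 + 170.98×24 + 3087.85×6 = 1954.95 + 4103.52 + 18527.1 = 24585.57
ΣP(t=0)·Q(t=1) = 898.23×3 + 149.93×24 + 2566.36×6 = 2694.69 + 3598.32 + 15398.16 = 21691.17
Index = 24585.57 / 21691.17 × 100 = 113.3437

113.3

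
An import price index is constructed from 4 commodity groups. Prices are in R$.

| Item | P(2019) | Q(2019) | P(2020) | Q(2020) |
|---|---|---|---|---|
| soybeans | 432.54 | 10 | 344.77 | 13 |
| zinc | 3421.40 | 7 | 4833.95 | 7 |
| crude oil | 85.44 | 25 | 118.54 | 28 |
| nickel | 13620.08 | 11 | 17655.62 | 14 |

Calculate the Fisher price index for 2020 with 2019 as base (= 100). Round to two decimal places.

129.90

Laspeyres component (base-period weights):
ΣP(2020)Q(2019) = 344.77×10 + 4833.95×7 + 118.54×25 + 17655.62×11 = 3447.7 + 33837.65 + 2963.5 + 194211.82 = 234460.67
ΣP(2019)Q(2019) = 432.54×10 + 3421.40×7 + 85.44×25 + 13620.08×11 = 4325.4 + 23949.8 + 2136 + 149820.88 = 180232.08
L = 234460.67 / 180232.08 × 100 = 130.0882
Paasche component (current-period weights):
ΣP(2020)Q(2020) = 344.77×13 + 4833.95×7 + 118.54×28 + 17655.62×14 = 4482.01 + 33837.65 + 3319.12 + 247178.68 = 288817.46
ΣP(2019)Q(2020) = 432.54×13 + 3421.40×7 + 85.44×28 + 13620.08×14 = 5623.02 + 23949.8 + 2392.32 + 190681.12 = 222646.26
P = 288817.46 / 222646.26 × 100 = 129.7203
Fisher = √(L × P) = √(130.0882 × 129.7203) = 129.9041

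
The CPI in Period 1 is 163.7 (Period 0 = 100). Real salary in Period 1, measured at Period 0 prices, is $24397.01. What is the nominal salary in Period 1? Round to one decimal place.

39937.9

Nominal = Real × (Index/100) = 24397.01 × (163.7/100)
        = 24397.01 × 1.637 = 39937.9054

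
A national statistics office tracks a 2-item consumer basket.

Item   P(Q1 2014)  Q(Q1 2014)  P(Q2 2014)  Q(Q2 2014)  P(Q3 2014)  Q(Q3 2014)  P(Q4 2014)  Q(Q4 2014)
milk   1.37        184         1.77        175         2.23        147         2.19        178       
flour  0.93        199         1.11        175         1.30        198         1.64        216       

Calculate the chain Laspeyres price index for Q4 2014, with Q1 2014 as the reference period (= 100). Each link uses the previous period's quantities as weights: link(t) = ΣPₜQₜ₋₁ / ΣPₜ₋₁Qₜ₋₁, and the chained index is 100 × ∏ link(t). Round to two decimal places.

Link Q1 2014→Q2 2014:
ΣP(Q2 2014)Q(Q1 2014) = 1.77×184 + 1.11×199 = 325.68 + 220.89 = 546.57
ΣP(Q1 2014)Q(Q1 2014) = 1.37×184 + 0.93×199 = 252.08 + 185.07 = 437.15
link = 546.57/437.15 = 1.250303
Link Q2 2014→Q3 2014:
ΣP(Q3 2014)Q(Q2 2014) = 2.23×175 + 1.30×175 = 390.25 + 227.5 = 617.75
ΣP(Q2 2014)Q(Q2 2014) = 1.77×175 + 1.11×175 = 309.75 + 194.25 = 504
link = 617.75/504 = 1.225694
Link Q3 2014→Q4 2014:
ΣP(Q4 2014)Q(Q3 2014) = 2.19×147 + 1.64×198 = 321.93 + 324.72 = 646.65
ΣP(Q3 2014)Q(Q3 2014) = 2.23×147 + 1.30×198 = 327.81 + 257.4 = 585.21
link = 646.65/585.21 = 1.104988
Chained index = 100 × 1.250303 × 1.225694 × 1.104988 = 169.3383

169.34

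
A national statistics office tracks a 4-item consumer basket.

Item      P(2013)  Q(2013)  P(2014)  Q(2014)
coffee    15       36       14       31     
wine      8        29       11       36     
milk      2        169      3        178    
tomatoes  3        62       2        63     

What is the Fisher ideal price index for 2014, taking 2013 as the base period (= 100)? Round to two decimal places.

113.48

Laspeyres component (base-period weights):
ΣP(2014)Q(2013) = 14×36 + 11×29 + 3×169 + 2×62 = 504 + 319 + 507 + 124 = 1454
ΣP(2013)Q(2013) = 15×36 + 8×29 + 2×169 + 3×62 = 540 + 232 + 338 + 186 = 1296
L = 1454 / 1296 × 100 = 112.1914
Paasche component (current-period weights):
ΣP(2014)Q(2014) = 14×31 + 11×36 + 3×178 + 2×63 = 434 + 396 + 534 + 126 = 1490
ΣP(2013)Q(2014) = 15×31 + 8×36 + 2×178 + 3×63 = 465 + 288 + 356 + 189 = 1298
P = 1490 / 1298 × 100 = 114.7920
Fisher = √(L × P) = √(112.1914 × 114.7920) = 113.4842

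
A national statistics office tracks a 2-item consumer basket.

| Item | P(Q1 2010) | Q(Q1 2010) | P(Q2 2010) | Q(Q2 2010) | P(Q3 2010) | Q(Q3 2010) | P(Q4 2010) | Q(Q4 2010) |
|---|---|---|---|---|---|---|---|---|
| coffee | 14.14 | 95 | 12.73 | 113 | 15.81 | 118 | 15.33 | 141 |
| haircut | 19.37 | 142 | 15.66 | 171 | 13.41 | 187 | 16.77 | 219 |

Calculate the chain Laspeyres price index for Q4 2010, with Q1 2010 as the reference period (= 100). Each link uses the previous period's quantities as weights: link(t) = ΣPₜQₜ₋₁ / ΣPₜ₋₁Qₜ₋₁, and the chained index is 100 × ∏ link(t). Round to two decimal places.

Link Q1 2010→Q2 2010:
ΣP(Q2 2010)Q(Q1 2010) = 12.73×95 + 15.66×142 = 1209.35 + 2223.72 = 3433.07
ΣP(Q1 2010)Q(Q1 2010) = 14.14×95 + 19.37×142 = 1343.3 + 2750.54 = 4093.84
link = 3433.07/4093.84 = 0.838594
Link Q2 2010→Q3 2010:
ΣP(Q3 2010)Q(Q2 2010) = 15.81×113 + 13.41×171 = 1786.53 + 2293.11 = 4079.64
ΣP(Q2 2010)Q(Q2 2010) = 12.73×113 + 15.66×171 = 1438.49 + 2677.86 = 4116.35
link = 4079.64/4116.35 = 0.991082
Link Q3 2010→Q4 2010:
ΣP(Q4 2010)Q(Q3 2010) = 15.33×118 + 16.77×187 = 1808.94 + 3135.99 = 4944.93
ΣP(Q3 2010)Q(Q3 2010) = 15.81×118 + 13.41×187 = 1865.58 + 2507.67 = 4373.25
link = 4944.93/4373.25 = 1.130722
Chained index = 100 × 0.838594 × 0.991082 × 1.130722 = 93.9760

93.98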